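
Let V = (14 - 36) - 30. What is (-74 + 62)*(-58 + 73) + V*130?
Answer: -6940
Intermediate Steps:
V = -52 (V = -22 - 30 = -52)
(-74 + 62)*(-58 + 73) + V*130 = (-74 + 62)*(-58 + 73) - 52*130 = -12*15 - 6760 = -180 - 6760 = -6940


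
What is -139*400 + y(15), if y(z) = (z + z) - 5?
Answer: -55575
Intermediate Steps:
y(z) = -5 + 2*z (y(z) = 2*z - 5 = -5 + 2*z)
-139*400 + y(15) = -139*400 + (-5 + 2*15) = -55600 + (-5 + 30) = -55600 + 25 = -55575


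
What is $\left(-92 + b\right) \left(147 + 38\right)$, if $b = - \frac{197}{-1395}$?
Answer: $- \frac{4741291}{279} \approx -16994.0$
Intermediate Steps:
$b = \frac{197}{1395}$ ($b = \left(-197\right) \left(- \frac{1}{1395}\right) = \frac{197}{1395} \approx 0.14122$)
$\left(-92 + b\right) \left(147 + 38\right) = \left(-92 + \frac{197}{1395}\right) \left(147 + 38\right) = \left(- \frac{128143}{1395}\right) 185 = - \frac{4741291}{279}$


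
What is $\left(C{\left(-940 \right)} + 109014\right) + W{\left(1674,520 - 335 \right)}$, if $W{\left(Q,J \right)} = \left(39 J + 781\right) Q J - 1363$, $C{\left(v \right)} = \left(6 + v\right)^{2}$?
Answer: $2477261247$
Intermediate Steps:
$W{\left(Q,J \right)} = -1363 + J Q \left(781 + 39 J\right)$ ($W{\left(Q,J \right)} = \left(781 + 39 J\right) Q J - 1363 = Q \left(781 + 39 J\right) J - 1363 = J Q \left(781 + 39 J\right) - 1363 = -1363 + J Q \left(781 + 39 J\right)$)
$\left(C{\left(-940 \right)} + 109014\right) + W{\left(1674,520 - 335 \right)} = \left(\left(6 - 940\right)^{2} + 109014\right) + \left(-1363 + 39 \cdot 1674 \left(520 - 335\right)^{2} + 781 \left(520 - 335\right) 1674\right) = \left(\left(-934\right)^{2} + 109014\right) + \left(-1363 + 39 \cdot 1674 \cdot 185^{2} + 781 \cdot 185 \cdot 1674\right) = \left(872356 + 109014\right) + \left(-1363 + 39 \cdot 1674 \cdot 34225 + 241867890\right) = 981370 + \left(-1363 + 2234413350 + 241867890\right) = 981370 + 2476279877 = 2477261247$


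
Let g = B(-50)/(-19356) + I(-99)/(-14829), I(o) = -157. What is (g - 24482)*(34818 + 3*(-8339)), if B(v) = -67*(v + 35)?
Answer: -7652493779062869/31892236 ≈ -2.3995e+8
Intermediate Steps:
B(v) = -2345 - 67*v (B(v) = -67*(35 + v) = -2345 - 67*v)
g = -3954751/95676708 (g = (-2345 - 67*(-50))/(-19356) - 157/(-14829) = (-2345 + 3350)*(-1/19356) - 157*(-1/14829) = 1005*(-1/19356) + 157/14829 = -335/6452 + 157/14829 = -3954751/95676708 ≈ -0.041335)
(g - 24482)*(34818 + 3*(-8339)) = (-3954751/95676708 - 24482)*(34818 + 3*(-8339)) = -2342361120007*(34818 - 25017)/95676708 = -2342361120007/95676708*9801 = -7652493779062869/31892236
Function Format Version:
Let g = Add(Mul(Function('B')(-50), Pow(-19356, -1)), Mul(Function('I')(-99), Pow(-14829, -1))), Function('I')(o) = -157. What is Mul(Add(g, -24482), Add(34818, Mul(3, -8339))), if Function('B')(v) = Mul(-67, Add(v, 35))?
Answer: Rational(-7652493779062869, 31892236) ≈ -2.3995e+8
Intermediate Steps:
Function('B')(v) = Add(-2345, Mul(-67, v)) (Function('B')(v) = Mul(-67, Add(35, v)) = Add(-2345, Mul(-67, v)))
g = Rational(-3954751, 95676708) (g = Add(Mul(Add(-2345, Mul(-67, -50)), Pow(-19356, -1)), Mul(-157, Pow(-14829, -1))) = Add(Mul(Add(-2345, 3350), Rational(-1, 19356)), Mul(-157, Rational(-1, 14829))) = Add(Mul(1005, Rational(-1, 19356)), Rational(157, 14829)) = Add(Rational(-335, 6452), Rational(157, 14829)) = Rational(-3954751, 95676708) ≈ -0.041335)
Mul(Add(g, -24482), Add(34818, Mul(3, -8339))) = Mul(Add(Rational(-3954751, 95676708), -24482), Add(34818, Mul(3, -8339))) = Mul(Rational(-2342361120007, 95676708), Add(34818, -25017)) = Mul(Rational(-2342361120007, 95676708), 9801) = Rational(-7652493779062869, 31892236)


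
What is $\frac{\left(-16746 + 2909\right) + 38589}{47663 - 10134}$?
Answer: $\frac{24752}{37529} \approx 0.65954$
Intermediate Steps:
$\frac{\left(-16746 + 2909\right) + 38589}{47663 - 10134} = \frac{-13837 + 38589}{37529} = 24752 \cdot \frac{1}{37529} = \frac{24752}{37529}$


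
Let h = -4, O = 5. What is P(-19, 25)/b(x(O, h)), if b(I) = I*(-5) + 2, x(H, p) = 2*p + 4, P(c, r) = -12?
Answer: -6/11 ≈ -0.54545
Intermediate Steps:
x(H, p) = 4 + 2*p
b(I) = 2 - 5*I (b(I) = -5*I + 2 = 2 - 5*I)
P(-19, 25)/b(x(O, h)) = -12/(2 - 5*(4 + 2*(-4))) = -12/(2 - 5*(4 - 8)) = -12/(2 - 5*(-4)) = -12/(2 + 20) = -12/22 = -12*1/22 = -6/11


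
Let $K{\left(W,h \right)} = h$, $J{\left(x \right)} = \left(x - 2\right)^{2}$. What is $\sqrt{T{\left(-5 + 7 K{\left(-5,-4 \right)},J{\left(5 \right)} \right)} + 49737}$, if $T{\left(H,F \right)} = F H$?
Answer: $4 \sqrt{3090} \approx 222.35$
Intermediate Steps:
$J{\left(x \right)} = \left(-2 + x\right)^{2}$
$\sqrt{T{\left(-5 + 7 K{\left(-5,-4 \right)},J{\left(5 \right)} \right)} + 49737} = \sqrt{\left(-2 + 5\right)^{2} \left(-5 + 7 \left(-4\right)\right) + 49737} = \sqrt{3^{2} \left(-5 - 28\right) + 49737} = \sqrt{9 \left(-33\right) + 49737} = \sqrt{-297 + 49737} = \sqrt{49440} = 4 \sqrt{3090}$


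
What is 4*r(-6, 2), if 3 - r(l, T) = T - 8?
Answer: 36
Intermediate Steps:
r(l, T) = 11 - T (r(l, T) = 3 - (T - 8) = 3 - (-8 + T) = 3 + (8 - T) = 11 - T)
4*r(-6, 2) = 4*(11 - 1*2) = 4*(11 - 2) = 4*9 = 36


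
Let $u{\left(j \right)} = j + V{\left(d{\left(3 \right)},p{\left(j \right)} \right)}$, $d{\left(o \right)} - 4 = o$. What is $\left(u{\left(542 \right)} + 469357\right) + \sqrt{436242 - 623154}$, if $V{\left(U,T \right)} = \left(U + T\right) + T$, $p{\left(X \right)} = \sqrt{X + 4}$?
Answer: $469906 + 2 \sqrt{546} + 12 i \sqrt{1298} \approx 4.6995 \cdot 10^{5} + 432.33 i$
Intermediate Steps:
$d{\left(o \right)} = 4 + o$
$p{\left(X \right)} = \sqrt{4 + X}$
$V{\left(U,T \right)} = U + 2 T$ ($V{\left(U,T \right)} = \left(T + U\right) + T = U + 2 T$)
$u{\left(j \right)} = 7 + j + 2 \sqrt{4 + j}$ ($u{\left(j \right)} = j + \left(\left(4 + 3\right) + 2 \sqrt{4 + j}\right) = j + \left(7 + 2 \sqrt{4 + j}\right) = 7 + j + 2 \sqrt{4 + j}$)
$\left(u{\left(542 \right)} + 469357\right) + \sqrt{436242 - 623154} = \left(\left(7 + 542 + 2 \sqrt{4 + 542}\right) + 469357\right) + \sqrt{436242 - 623154} = \left(\left(7 + 542 + 2 \sqrt{546}\right) + 469357\right) + \sqrt{-186912} = \left(\left(549 + 2 \sqrt{546}\right) + 469357\right) + 12 i \sqrt{1298} = \left(469906 + 2 \sqrt{546}\right) + 12 i \sqrt{1298} = 469906 + 2 \sqrt{546} + 12 i \sqrt{1298}$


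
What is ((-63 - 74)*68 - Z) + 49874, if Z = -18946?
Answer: 59504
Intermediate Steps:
((-63 - 74)*68 - Z) + 49874 = ((-63 - 74)*68 - 1*(-18946)) + 49874 = (-137*68 + 18946) + 49874 = (-9316 + 18946) + 49874 = 9630 + 49874 = 59504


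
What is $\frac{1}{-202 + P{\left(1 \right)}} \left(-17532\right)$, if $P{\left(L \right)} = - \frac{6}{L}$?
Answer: $\frac{4383}{52} \approx 84.288$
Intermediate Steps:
$\frac{1}{-202 + P{\left(1 \right)}} \left(-17532\right) = \frac{1}{-202 - \frac{6}{1}} \left(-17532\right) = \frac{1}{-202 - 6} \left(-17532\right) = \frac{1}{-208} \left(-17532\right) = \left(- \frac{1}{208}\right) \left(-17532\right) = \frac{4383}{52}$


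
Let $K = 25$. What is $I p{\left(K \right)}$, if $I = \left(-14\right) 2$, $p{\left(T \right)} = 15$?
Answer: $-420$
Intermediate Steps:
$I = -28$
$I p{\left(K \right)} = \left(-28\right) 15 = -420$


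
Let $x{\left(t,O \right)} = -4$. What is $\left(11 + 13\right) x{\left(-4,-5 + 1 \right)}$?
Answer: $-96$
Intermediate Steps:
$\left(11 + 13\right) x{\left(-4,-5 + 1 \right)} = \left(11 + 13\right) \left(-4\right) = 24 \left(-4\right) = -96$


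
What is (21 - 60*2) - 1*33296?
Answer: -33395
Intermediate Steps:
(21 - 60*2) - 1*33296 = (21 - 12*10) - 33296 = (21 - 120) - 33296 = -99 - 33296 = -33395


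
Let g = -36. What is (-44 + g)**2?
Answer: 6400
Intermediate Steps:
(-44 + g)**2 = (-44 - 36)**2 = (-80)**2 = 6400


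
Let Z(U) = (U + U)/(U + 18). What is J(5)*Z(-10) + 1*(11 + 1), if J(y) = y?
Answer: -½ ≈ -0.50000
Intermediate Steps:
Z(U) = 2*U/(18 + U) (Z(U) = (2*U)/(18 + U) = 2*U/(18 + U))
J(5)*Z(-10) + 1*(11 + 1) = 5*(2*(-10)/(18 - 10)) + 1*(11 + 1) = 5*(2*(-10)/8) + 1*12 = 5*(2*(-10)*(⅛)) + 12 = 5*(-5/2) + 12 = -25/2 + 12 = -½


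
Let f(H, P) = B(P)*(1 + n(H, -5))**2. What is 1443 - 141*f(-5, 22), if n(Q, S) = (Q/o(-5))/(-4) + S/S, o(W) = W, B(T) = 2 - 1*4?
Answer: 18453/8 ≈ 2306.6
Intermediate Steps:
B(T) = -2 (B(T) = 2 - 4 = -2)
n(Q, S) = 1 + Q/20 (n(Q, S) = (Q/(-5))/(-4) + S/S = (Q*(-1/5))*(-1/4) + 1 = -Q/5*(-1/4) + 1 = Q/20 + 1 = 1 + Q/20)
f(H, P) = -2*(2 + H/20)**2 (f(H, P) = -2*(1 + (1 + H/20))**2 = -2*(2 + H/20)**2)
1443 - 141*f(-5, 22) = 1443 - (-141)*(40 - 5)**2/200 = 1443 - (-141)*35**2/200 = 1443 - (-141)*1225/200 = 1443 - 141*(-49/8) = 1443 + 6909/8 = 18453/8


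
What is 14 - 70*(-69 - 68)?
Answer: 9604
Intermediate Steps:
14 - 70*(-69 - 68) = 14 - 70*(-137) = 14 + 9590 = 9604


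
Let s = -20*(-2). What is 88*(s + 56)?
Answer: 8448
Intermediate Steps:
s = 40
88*(s + 56) = 88*(40 + 56) = 88*96 = 8448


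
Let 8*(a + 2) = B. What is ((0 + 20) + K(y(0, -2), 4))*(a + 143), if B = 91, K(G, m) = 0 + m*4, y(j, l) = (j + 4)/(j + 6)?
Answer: 10971/2 ≈ 5485.5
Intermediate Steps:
y(j, l) = (4 + j)/(6 + j)
K(G, m) = 4*m (K(G, m) = 0 + 4*m = 4*m)
a = 75/8 (a = -2 + (1/8)*91 = -2 + 91/8 = 75/8 ≈ 9.3750)
((0 + 20) + K(y(0, -2), 4))*(a + 143) = ((0 + 20) + 4*4)*(75/8 + 143) = (20 + 16)*(1219/8) = 36*(1219/8) = 10971/2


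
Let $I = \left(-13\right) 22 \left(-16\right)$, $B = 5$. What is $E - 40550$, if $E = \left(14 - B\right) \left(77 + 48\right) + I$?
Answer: $-34849$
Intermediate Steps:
$I = 4576$ ($I = \left(-286\right) \left(-16\right) = 4576$)
$E = 5701$ ($E = \left(14 - 5\right) \left(77 + 48\right) + 4576 = \left(14 - 5\right) 125 + 4576 = 9 \cdot 125 + 4576 = 1125 + 4576 = 5701$)
$E - 40550 = 5701 - 40550 = -34849$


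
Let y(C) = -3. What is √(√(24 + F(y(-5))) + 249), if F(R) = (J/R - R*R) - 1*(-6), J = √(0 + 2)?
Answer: √(2241 + 3*√3*√(63 - √2))/3 ≈ 15.923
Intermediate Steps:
J = √2 ≈ 1.4142
F(R) = 6 - R² + √2/R (F(R) = (√2/R - R*R) - 1*(-6) = (√2/R - R²) + 6 = (-R² + √2/R) + 6 = 6 - R² + √2/R)
√(√(24 + F(y(-5))) + 249) = √(√(24 + (6 - 1*(-3)² + √2/(-3))) + 249) = √(√(24 + (6 - 1*9 + √2*(-⅓))) + 249) = √(√(24 + (6 - 9 - √2/3)) + 249) = √(√(24 + (-3 - √2/3)) + 249) = √(√(21 - √2/3) + 249) = √(249 + √(21 - √2/3))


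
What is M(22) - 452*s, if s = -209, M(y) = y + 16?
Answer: 94506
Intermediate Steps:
M(y) = 16 + y
M(22) - 452*s = (16 + 22) - 452*(-209) = 38 + 94468 = 94506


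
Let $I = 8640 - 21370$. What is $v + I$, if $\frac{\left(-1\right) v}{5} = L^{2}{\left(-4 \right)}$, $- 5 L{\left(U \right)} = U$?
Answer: $- \frac{63666}{5} \approx -12733.0$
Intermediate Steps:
$L{\left(U \right)} = - \frac{U}{5}$
$I = -12730$
$v = - \frac{16}{5}$ ($v = - 5 \left(\left(- \frac{1}{5}\right) \left(-4\right)\right)^{2} = - 5 \left(\frac{4}{5}\right)^{2} = \left(-5\right) \frac{16}{25} = - \frac{16}{5} \approx -3.2$)
$v + I = - \frac{16}{5} - 12730 = - \frac{63666}{5}$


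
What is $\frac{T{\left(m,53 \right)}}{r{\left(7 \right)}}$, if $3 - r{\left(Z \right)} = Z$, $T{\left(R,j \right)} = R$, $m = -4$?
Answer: $1$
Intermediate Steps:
$r{\left(Z \right)} = 3 - Z$
$\frac{T{\left(m,53 \right)}}{r{\left(7 \right)}} = - \frac{4}{3 - 7} = - \frac{4}{-4} = \left(-4\right) \left(- \frac{1}{4}\right) = 1$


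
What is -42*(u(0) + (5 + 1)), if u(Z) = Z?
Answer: -252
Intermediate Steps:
-42*(u(0) + (5 + 1)) = -42*(0 + (5 + 1)) = -42*(0 + 6) = -42*6 = -252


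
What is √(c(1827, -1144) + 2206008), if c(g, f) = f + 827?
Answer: √2205691 ≈ 1485.2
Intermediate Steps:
c(g, f) = 827 + f
√(c(1827, -1144) + 2206008) = √((827 - 1144) + 2206008) = √(-317 + 2206008) = √2205691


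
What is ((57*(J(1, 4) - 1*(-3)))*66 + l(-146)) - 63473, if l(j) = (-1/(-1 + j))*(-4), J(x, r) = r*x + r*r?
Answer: 3388787/147 ≈ 23053.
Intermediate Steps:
J(x, r) = r² + r*x (J(x, r) = r*x + r² = r² + r*x)
l(j) = 4/(-1 + j) (l(j) = -1/(-1 + j)*(-4) = 4/(-1 + j))
((57*(J(1, 4) - 1*(-3)))*66 + l(-146)) - 63473 = ((57*(4*(4 + 1) - 1*(-3)))*66 + 4/(-1 - 146)) - 63473 = ((57*(4*5 + 3))*66 + 4/(-147)) - 63473 = ((57*(20 + 3))*66 + 4*(-1/147)) - 63473 = ((57*23)*66 - 4/147) - 63473 = (1311*66 - 4/147) - 63473 = (86526 - 4/147) - 63473 = 12719318/147 - 63473 = 3388787/147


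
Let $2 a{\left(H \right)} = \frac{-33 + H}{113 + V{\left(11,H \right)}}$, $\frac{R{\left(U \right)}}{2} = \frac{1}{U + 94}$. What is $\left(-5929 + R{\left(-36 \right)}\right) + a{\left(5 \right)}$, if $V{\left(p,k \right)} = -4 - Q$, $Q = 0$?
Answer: $- \frac{18741866}{3161} \approx -5929.1$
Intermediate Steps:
$R{\left(U \right)} = \frac{2}{94 + U}$ ($R{\left(U \right)} = \frac{2}{U + 94} = \frac{2}{94 + U}$)
$V{\left(p,k \right)} = -4$ ($V{\left(p,k \right)} = -4 - 0 = -4 + 0 = -4$)
$a{\left(H \right)} = - \frac{33}{218} + \frac{H}{218}$ ($a{\left(H \right)} = \frac{\left(-33 + H\right) \frac{1}{113 - 4}}{2} = \frac{\left(-33 + H\right) \frac{1}{109}}{2} = \frac{- \frac{33}{109} + \frac{H}{109}}{2} = - \frac{33}{218} + \frac{H}{218}$)
$\left(-5929 + R{\left(-36 \right)}\right) + a{\left(5 \right)} = \left(-5929 + \frac{2}{94 - 36}\right) + \left(- \frac{33}{218} + \frac{1}{218} \cdot 5\right) = \left(-5929 + \frac{2}{58}\right) + \left(- \frac{33}{218} + \frac{5}{218}\right) = \left(-5929 + 2 \cdot \frac{1}{58}\right) - \frac{14}{109} = \left(-5929 + \frac{1}{29}\right) - \frac{14}{109} = - \frac{171940}{29} - \frac{14}{109} = - \frac{18741866}{3161}$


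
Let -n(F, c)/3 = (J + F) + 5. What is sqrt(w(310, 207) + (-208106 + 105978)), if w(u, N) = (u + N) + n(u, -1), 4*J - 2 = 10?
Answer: I*sqrt(102565) ≈ 320.26*I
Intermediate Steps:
J = 3 (J = 1/2 + (1/4)*10 = 1/2 + 5/2 = 3)
n(F, c) = -24 - 3*F (n(F, c) = -3*((3 + F) + 5) = -3*(8 + F) = -24 - 3*F)
w(u, N) = -24 + N - 2*u (w(u, N) = (u + N) + (-24 - 3*u) = (N + u) + (-24 - 3*u) = -24 + N - 2*u)
sqrt(w(310, 207) + (-208106 + 105978)) = sqrt((-24 + 207 - 2*310) + (-208106 + 105978)) = sqrt((-24 + 207 - 620) - 102128) = sqrt(-437 - 102128) = sqrt(-102565) = I*sqrt(102565)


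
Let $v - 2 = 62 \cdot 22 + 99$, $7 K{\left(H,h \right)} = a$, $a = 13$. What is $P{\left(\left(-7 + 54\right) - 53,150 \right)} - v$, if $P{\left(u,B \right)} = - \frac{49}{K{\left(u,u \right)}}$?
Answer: $- \frac{19388}{13} \approx -1491.4$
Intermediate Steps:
$K{\left(H,h \right)} = \frac{13}{7}$ ($K{\left(H,h \right)} = \frac{1}{7} \cdot 13 = \frac{13}{7}$)
$P{\left(u,B \right)} = - \frac{343}{13}$ ($P{\left(u,B \right)} = - \frac{49}{\frac{13}{7}} = \left(-49\right) \frac{7}{13} = - \frac{343}{13}$)
$v = 1465$ ($v = 2 + \left(62 \cdot 22 + 99\right) = 2 + \left(1364 + 99\right) = 2 + 1463 = 1465$)
$P{\left(\left(-7 + 54\right) - 53,150 \right)} - v = - \frac{343}{13} - 1465 = - \frac{19388}{13}$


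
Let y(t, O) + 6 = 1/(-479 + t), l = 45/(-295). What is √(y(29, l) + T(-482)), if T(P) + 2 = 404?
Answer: √356398/30 ≈ 19.900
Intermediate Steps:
T(P) = 402 (T(P) = -2 + 404 = 402)
l = -9/59 (l = 45*(-1/295) = -9/59 ≈ -0.15254)
y(t, O) = -6 + 1/(-479 + t)
√(y(29, l) + T(-482)) = √((2875 - 6*29)/(-479 + 29) + 402) = √((2875 - 174)/(-450) + 402) = √(-1/450*2701 + 402) = √(-2701/450 + 402) = √(178199/450) = √356398/30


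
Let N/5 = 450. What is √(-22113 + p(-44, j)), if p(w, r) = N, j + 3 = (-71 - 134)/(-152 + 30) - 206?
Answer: 3*I*√2207 ≈ 140.94*I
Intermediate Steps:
j = -25293/122 (j = -3 + ((-71 - 134)/(-152 + 30) - 206) = -3 + (-205/(-122) - 206) = -3 + (-205*(-1/122) - 206) = -3 + (205/122 - 206) = -3 - 24927/122 = -25293/122 ≈ -207.32)
N = 2250 (N = 5*450 = 2250)
p(w, r) = 2250
√(-22113 + p(-44, j)) = √(-22113 + 2250) = √(-19863) = 3*I*√2207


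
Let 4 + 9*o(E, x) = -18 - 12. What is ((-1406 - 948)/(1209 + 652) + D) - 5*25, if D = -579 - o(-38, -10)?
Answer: -11749208/16749 ≈ -701.49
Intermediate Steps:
o(E, x) = -34/9 (o(E, x) = -4/9 + (-18 - 12)/9 = -4/9 + (1/9)*(-30) = -4/9 - 10/3 = -34/9)
D = -5177/9 (D = -579 - 1*(-34/9) = -579 + 34/9 = -5177/9 ≈ -575.22)
((-1406 - 948)/(1209 + 652) + D) - 5*25 = ((-1406 - 948)/(1209 + 652) - 5177/9) - 5*25 = (-2354/1861 - 5177/9) - 125 = -9655583/16749 - 125 = -11749208/16749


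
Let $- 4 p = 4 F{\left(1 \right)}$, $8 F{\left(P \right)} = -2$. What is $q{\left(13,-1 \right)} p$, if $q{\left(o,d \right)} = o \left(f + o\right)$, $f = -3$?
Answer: $\frac{65}{2} \approx 32.5$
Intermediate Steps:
$F{\left(P \right)} = - \frac{1}{4}$ ($F{\left(P \right)} = \frac{1}{8} \left(-2\right) = - \frac{1}{4}$)
$q{\left(o,d \right)} = o \left(-3 + o\right)$
$p = \frac{1}{4}$ ($p = - \frac{4 \left(- \frac{1}{4}\right)}{4} = \left(- \frac{1}{4}\right) \left(-1\right) = \frac{1}{4} \approx 0.25$)
$q{\left(13,-1 \right)} p = 13 \left(-3 + 13\right) \frac{1}{4} = 13 \cdot 10 \cdot \frac{1}{4} = 130 \cdot \frac{1}{4} = \frac{65}{2}$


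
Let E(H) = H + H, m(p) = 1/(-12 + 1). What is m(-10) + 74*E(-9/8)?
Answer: -3665/22 ≈ -166.59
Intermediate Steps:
m(p) = -1/11 (m(p) = 1/(-11) = -1/11)
E(H) = 2*H
m(-10) + 74*E(-9/8) = -1/11 + 74*(2*(-9/8)) = -1/11 + 74*(-9/4) = -1/11 - 333/2 = -3665/22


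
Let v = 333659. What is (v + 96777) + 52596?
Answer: 483032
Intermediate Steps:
(v + 96777) + 52596 = (333659 + 96777) + 52596 = 430436 + 52596 = 483032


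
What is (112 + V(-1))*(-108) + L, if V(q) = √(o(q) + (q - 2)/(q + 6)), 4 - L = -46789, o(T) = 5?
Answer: 34697 - 108*√110/5 ≈ 34470.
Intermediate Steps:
L = 46793 (L = 4 - 1*(-46789) = 4 + 46789 = 46793)
V(q) = √(5 + (-2 + q)/(6 + q)) (V(q) = √(5 + (q - 2)/(q + 6)) = √(5 + (-2 + q)/(6 + q)))
(112 + V(-1))*(-108) + L = (112 + √2*√((14 + 3*(-1))/(6 - 1)))*(-108) + 46793 = (112 + √2*√((14 - 3)/5))*(-108) + 46793 = (112 + √2*√((⅕)*11))*(-108) + 46793 = (112 + √2*√(11/5))*(-108) + 46793 = (112 + √2*(√55/5))*(-108) + 46793 = (112 + √110/5)*(-108) + 46793 = (-12096 - 108*√110/5) + 46793 = 34697 - 108*√110/5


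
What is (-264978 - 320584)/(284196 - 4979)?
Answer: -585562/279217 ≈ -2.0972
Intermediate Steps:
(-264978 - 320584)/(284196 - 4979) = -585562/279217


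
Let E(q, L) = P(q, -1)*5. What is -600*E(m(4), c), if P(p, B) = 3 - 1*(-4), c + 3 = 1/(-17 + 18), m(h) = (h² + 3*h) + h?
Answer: -21000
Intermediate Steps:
m(h) = h² + 4*h
c = -2 (c = -3 + 1/(-17 + 18) = -3 + 1/1 = -3 + 1 = -2)
P(p, B) = 7 (P(p, B) = 3 + 4 = 7)
E(q, L) = 35 (E(q, L) = 7*5 = 35)
-600*E(m(4), c) = -600*35 = -21000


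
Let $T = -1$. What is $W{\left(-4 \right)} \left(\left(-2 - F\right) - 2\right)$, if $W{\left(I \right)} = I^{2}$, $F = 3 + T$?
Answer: $-96$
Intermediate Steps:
$F = 2$ ($F = 3 - 1 = 2$)
$W{\left(-4 \right)} \left(\left(-2 - F\right) - 2\right) = \left(-4\right)^{2} \left(\left(-2 - 2\right) - 2\right) = 16 \left(\left(-2 - 2\right) - 2\right) = 16 \left(-4 - 2\right) = 16 \left(-6\right) = -96$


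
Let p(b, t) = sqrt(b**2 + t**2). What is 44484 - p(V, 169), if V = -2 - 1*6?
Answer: 44484 - 5*sqrt(1145) ≈ 44315.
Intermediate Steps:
V = -8 (V = -2 - 6 = -8)
44484 - p(V, 169) = 44484 - sqrt((-8)**2 + 169**2) = 44484 - sqrt(64 + 28561) = 44484 - sqrt(28625) = 44484 - 5*sqrt(1145)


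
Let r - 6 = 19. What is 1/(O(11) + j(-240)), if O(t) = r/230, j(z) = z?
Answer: -46/11035 ≈ -0.0041686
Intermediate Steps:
r = 25 (r = 6 + 19 = 25)
O(t) = 5/46 (O(t) = 25/230 = 25*(1/230) = 5/46)
1/(O(11) + j(-240)) = 1/(5/46 - 240) = 1/(-11035/46) = -46/11035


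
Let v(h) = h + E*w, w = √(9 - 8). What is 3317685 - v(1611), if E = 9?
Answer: 3316065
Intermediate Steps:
w = 1 (w = √1 = 1)
v(h) = 9 + h (v(h) = h + 9*1 = h + 9 = 9 + h)
3317685 - v(1611) = 3317685 - (9 + 1611) = 3317685 - 1*1620 = 3317685 - 1620 = 3316065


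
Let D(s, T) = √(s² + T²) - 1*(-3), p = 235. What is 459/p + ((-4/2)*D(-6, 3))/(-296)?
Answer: 68637/34780 + 3*√5/148 ≈ 2.0188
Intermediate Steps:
D(s, T) = 3 + √(T² + s²) (D(s, T) = √(T² + s²) + 3 = 3 + √(T² + s²))
459/p + ((-4/2)*D(-6, 3))/(-296) = 459/235 + ((-4/2)*(3 + √(3² + (-6)²)))/(-296) = 459*(1/235) + ((-4*½)*(3 + √(9 + 36)))*(-1/296) = 459/235 - 2*(3 + √45)*(-1/296) = 459/235 - 2*(3 + 3*√5)*(-1/296) = 459/235 + (-6 - 6*√5)*(-1/296) = 459/235 + (3/148 + 3*√5/148) = 68637/34780 + 3*√5/148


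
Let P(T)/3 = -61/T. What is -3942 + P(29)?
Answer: -114501/29 ≈ -3948.3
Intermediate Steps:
P(T) = -183/T (P(T) = 3*(-61/T) = -183/T)
-3942 + P(29) = -3942 - 183/29 = -114501/29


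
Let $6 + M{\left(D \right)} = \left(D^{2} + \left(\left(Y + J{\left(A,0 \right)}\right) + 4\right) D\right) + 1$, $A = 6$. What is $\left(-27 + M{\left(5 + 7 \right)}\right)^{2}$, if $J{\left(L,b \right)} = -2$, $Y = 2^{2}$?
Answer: $33856$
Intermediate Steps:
$Y = 4$
$M{\left(D \right)} = -5 + D^{2} + 6 D$ ($M{\left(D \right)} = -6 + \left(\left(D^{2} + \left(\left(4 - 2\right) + 4\right) D\right) + 1\right) = -6 + \left(\left(D^{2} + \left(2 + 4\right) D\right) + 1\right) = -6 + \left(\left(D^{2} + 6 D\right) + 1\right) = -6 + \left(1 + D^{2} + 6 D\right) = -5 + D^{2} + 6 D$)
$\left(-27 + M{\left(5 + 7 \right)}\right)^{2} = \left(-27 + \left(-5 + \left(5 + 7\right)^{2} + 6 \left(5 + 7\right)\right)\right)^{2} = \left(-27 + \left(-5 + 12^{2} + 6 \cdot 12\right)\right)^{2} = \left(-27 + \left(-5 + 144 + 72\right)\right)^{2} = \left(-27 + 211\right)^{2} = 184^{2} = 33856$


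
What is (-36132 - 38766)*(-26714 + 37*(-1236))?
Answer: 5426060508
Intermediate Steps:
(-36132 - 38766)*(-26714 + 37*(-1236)) = -74898*(-26714 - 45732) = -74898*(-72446) = 5426060508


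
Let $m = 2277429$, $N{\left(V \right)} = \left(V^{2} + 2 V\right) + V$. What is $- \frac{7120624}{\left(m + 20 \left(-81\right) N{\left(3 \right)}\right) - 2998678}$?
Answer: $\frac{7120624}{750409} \approx 9.489$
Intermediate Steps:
$N{\left(V \right)} = V^{2} + 3 V$
$- \frac{7120624}{\left(m + 20 \left(-81\right) N{\left(3 \right)}\right) - 2998678} = - \frac{7120624}{\left(2277429 + 20 \left(-81\right) 3 \left(3 + 3\right)\right) - 2998678} = - \frac{7120624}{\left(2277429 - 1620 \cdot 3 \cdot 6\right) - 2998678} = - \frac{7120624}{\left(2277429 - 29160\right) - 2998678} = - \frac{7120624}{2248269 - 2998678} = - \frac{7120624}{-750409} = \left(-7120624\right) \left(- \frac{1}{750409}\right) = \frac{7120624}{750409}$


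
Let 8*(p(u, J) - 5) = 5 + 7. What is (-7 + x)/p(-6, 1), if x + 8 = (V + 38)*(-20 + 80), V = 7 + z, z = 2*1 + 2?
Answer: 450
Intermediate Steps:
z = 4 (z = 2 + 2 = 4)
V = 11 (V = 7 + 4 = 11)
x = 2932 (x = -8 + (11 + 38)*(-20 + 80) = -8 + 49*60 = -8 + 2940 = 2932)
p(u, J) = 13/2 (p(u, J) = 5 + (5 + 7)/8 = 5 + (1/8)*12 = 5 + 3/2 = 13/2)
(-7 + x)/p(-6, 1) = (-7 + 2932)/(13/2) = (2/13)*2925 = 450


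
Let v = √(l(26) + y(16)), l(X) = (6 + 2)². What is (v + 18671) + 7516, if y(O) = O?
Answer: 26187 + 4*√5 ≈ 26196.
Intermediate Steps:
l(X) = 64 (l(X) = 8² = 64)
v = 4*√5 (v = √(64 + 16) = √80 = 4*√5 ≈ 8.9443)
(v + 18671) + 7516 = (4*√5 + 18671) + 7516 = (18671 + 4*√5) + 7516 = 26187 + 4*√5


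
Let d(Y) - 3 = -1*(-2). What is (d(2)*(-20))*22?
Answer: -2200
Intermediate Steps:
d(Y) = 5 (d(Y) = 3 - 1*(-2) = 3 + 2 = 5)
(d(2)*(-20))*22 = (5*(-20))*22 = -100*22 = -2200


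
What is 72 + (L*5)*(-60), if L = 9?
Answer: -2628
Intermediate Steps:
72 + (L*5)*(-60) = 72 + (9*5)*(-60) = 72 + 45*(-60) = 72 - 2700 = -2628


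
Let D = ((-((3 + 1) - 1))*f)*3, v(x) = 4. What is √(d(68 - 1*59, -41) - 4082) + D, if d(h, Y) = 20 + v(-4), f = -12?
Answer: 108 + I*√4058 ≈ 108.0 + 63.702*I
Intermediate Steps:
d(h, Y) = 24 (d(h, Y) = 20 + 4 = 24)
D = 108 (D = (-((3 + 1) - 1)*(-12))*3 = (-(4 - 1)*(-12))*3 = (-1*3*(-12))*3 = -3*(-12)*3 = 36*3 = 108)
√(d(68 - 1*59, -41) - 4082) + D = √(24 - 4082) + 108 = √(-4058) + 108 = I*√4058 + 108 = 108 + I*√4058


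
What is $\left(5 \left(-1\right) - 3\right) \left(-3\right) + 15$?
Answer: $39$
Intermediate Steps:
$\left(5 \left(-1\right) - 3\right) \left(-3\right) + 15 = \left(-5 - 3\right) \left(-3\right) + 15 = \left(-8\right) \left(-3\right) + 15 = 24 + 15 = 39$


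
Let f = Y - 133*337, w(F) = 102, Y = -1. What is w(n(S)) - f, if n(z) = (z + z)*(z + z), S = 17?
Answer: 44924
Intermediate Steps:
n(z) = 4*z² (n(z) = (2*z)*(2*z) = 4*z²)
f = -44822 (f = -1 - 133*337 = -1 - 44821 = -44822)
w(n(S)) - f = 102 - 1*(-44822) = 102 + 44822 = 44924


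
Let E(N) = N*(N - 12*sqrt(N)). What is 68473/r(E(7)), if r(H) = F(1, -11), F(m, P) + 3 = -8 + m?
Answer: -68473/10 ≈ -6847.3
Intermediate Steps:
F(m, P) = -11 + m (F(m, P) = -3 + (-8 + m) = -11 + m)
r(H) = -10 (r(H) = -11 + 1 = -10)
68473/r(E(7)) = 68473/(-10) = 68473*(-1/10) = -68473/10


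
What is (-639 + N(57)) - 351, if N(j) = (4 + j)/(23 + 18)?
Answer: -40529/41 ≈ -988.51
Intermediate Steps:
N(j) = 4/41 + j/41 (N(j) = (4 + j)/41 = (4 + j)*(1/41) = 4/41 + j/41)
(-639 + N(57)) - 351 = (-639 + (4/41 + (1/41)*57)) - 351 = (-639 + (4/41 + 57/41)) - 351 = (-639 + 61/41) - 351 = -26138/41 - 351 = -40529/41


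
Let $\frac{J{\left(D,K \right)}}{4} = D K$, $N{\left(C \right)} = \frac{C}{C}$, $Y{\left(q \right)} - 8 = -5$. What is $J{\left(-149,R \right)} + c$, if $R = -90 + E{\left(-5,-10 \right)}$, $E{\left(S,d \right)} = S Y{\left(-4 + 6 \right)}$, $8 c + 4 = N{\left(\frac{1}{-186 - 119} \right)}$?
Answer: $\frac{500637}{8} \approx 62580.0$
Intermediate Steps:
$Y{\left(q \right)} = 3$ ($Y{\left(q \right)} = 8 - 5 = 3$)
$N{\left(C \right)} = 1$
$c = - \frac{3}{8}$ ($c = - \frac{1}{2} + \frac{1}{8} \cdot 1 = - \frac{1}{2} + \frac{1}{8} = - \frac{3}{8} \approx -0.375$)
$E{\left(S,d \right)} = 3 S$ ($E{\left(S,d \right)} = S 3 = 3 S$)
$R = -105$ ($R = -90 + 3 \left(-5\right) = -90 - 15 = -105$)
$J{\left(D,K \right)} = 4 D K$
$J{\left(-149,R \right)} + c = 4 \left(-149\right) \left(-105\right) - \frac{3}{8} = 62580 - \frac{3}{8} = \frac{500637}{8}$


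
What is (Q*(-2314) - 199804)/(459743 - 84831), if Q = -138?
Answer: 14941/46864 ≈ 0.31882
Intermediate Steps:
(Q*(-2314) - 199804)/(459743 - 84831) = (-138*(-2314) - 199804)/(459743 - 84831) = (319332 - 199804)/374912 = 119528*(1/374912) = 14941/46864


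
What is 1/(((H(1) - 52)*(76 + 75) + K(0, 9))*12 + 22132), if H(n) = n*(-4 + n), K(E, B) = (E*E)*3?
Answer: -1/77528 ≈ -1.2899e-5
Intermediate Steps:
K(E, B) = 3*E² (K(E, B) = E²*3 = 3*E²)
1/(((H(1) - 52)*(76 + 75) + K(0, 9))*12 + 22132) = 1/(((1*(-4 + 1) - 52)*(76 + 75) + 3*0²)*12 + 22132) = 1/(((1*(-3) - 52)*151 + 3*0)*12 + 22132) = 1/(((-3 - 52)*151 + 0)*12 + 22132) = 1/((-55*151 + 0)*12 + 22132) = 1/((-8305 + 0)*12 + 22132) = 1/(-8305*12 + 22132) = 1/(-99660 + 22132) = 1/(-77528) = -1/77528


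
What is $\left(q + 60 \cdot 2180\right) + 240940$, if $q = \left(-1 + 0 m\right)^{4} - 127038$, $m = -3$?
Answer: $244703$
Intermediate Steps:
$q = -127037$ ($q = \left(-1 + 0 \left(-3\right)\right)^{4} - 127038 = \left(-1 + 0\right)^{4} - 127038 = \left(-1\right)^{4} - 127038 = 1 - 127038 = -127037$)
$\left(q + 60 \cdot 2180\right) + 240940 = \left(-127037 + 60 \cdot 2180\right) + 240940 = \left(-127037 + 130800\right) + 240940 = 3763 + 240940 = 244703$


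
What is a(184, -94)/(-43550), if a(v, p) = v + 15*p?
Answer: 613/21775 ≈ 0.028152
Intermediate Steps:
a(184, -94)/(-43550) = (184 + 15*(-94))/(-43550) = (184 - 1410)*(-1/43550) = -1226*(-1/43550) = 613/21775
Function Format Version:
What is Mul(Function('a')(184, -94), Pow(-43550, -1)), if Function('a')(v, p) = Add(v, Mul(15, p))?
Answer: Rational(613, 21775) ≈ 0.028152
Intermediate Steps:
Mul(Function('a')(184, -94), Pow(-43550, -1)) = Mul(Add(184, Mul(15, -94)), Pow(-43550, -1)) = Mul(Add(184, -1410), Rational(-1, 43550)) = Mul(-1226, Rational(-1, 43550)) = Rational(613, 21775)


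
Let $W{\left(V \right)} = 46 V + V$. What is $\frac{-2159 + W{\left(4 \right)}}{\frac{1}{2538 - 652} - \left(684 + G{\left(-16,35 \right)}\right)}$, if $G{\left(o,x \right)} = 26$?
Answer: $\frac{1239102}{446353} \approx 2.7761$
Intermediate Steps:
$W{\left(V \right)} = 47 V$
$\frac{-2159 + W{\left(4 \right)}}{\frac{1}{2538 - 652} - \left(684 + G{\left(-16,35 \right)}\right)} = \frac{-2159 + 47 \cdot 4}{\frac{1}{2538 - 652} - 710} = \frac{-2159 + 188}{\frac{1}{1886} - 710} = - \frac{1971}{\frac{1}{1886} - 710} = - \frac{1971}{- \frac{1339059}{1886}} = \left(-1971\right) \left(- \frac{1886}{1339059}\right) = \frac{1239102}{446353}$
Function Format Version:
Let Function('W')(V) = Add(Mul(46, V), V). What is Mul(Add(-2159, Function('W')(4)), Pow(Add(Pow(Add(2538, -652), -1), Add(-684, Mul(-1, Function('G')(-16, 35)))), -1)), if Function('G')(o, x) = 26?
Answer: Rational(1239102, 446353) ≈ 2.7761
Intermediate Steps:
Function('W')(V) = Mul(47, V)
Mul(Add(-2159, Function('W')(4)), Pow(Add(Pow(Add(2538, -652), -1), Add(-684, Mul(-1, Function('G')(-16, 35)))), -1)) = Mul(Add(-2159, Mul(47, 4)), Pow(Add(Pow(Add(2538, -652), -1), Add(-684, Mul(-1, 26))), -1)) = Mul(Add(-2159, 188), Pow(Add(Pow(1886, -1), Add(-684, -26)), -1)) = Mul(-1971, Pow(Add(Rational(1, 1886), -710), -1)) = Mul(-1971, Pow(Rational(-1339059, 1886), -1)) = Mul(-1971, Rational(-1886, 1339059)) = Rational(1239102, 446353)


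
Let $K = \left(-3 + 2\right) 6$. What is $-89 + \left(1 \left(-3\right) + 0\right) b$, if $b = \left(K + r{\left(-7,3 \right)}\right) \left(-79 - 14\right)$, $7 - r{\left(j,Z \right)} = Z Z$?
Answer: $-2321$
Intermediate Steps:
$r{\left(j,Z \right)} = 7 - Z^{2}$ ($r{\left(j,Z \right)} = 7 - Z Z = 7 - Z^{2}$)
$K = -6$ ($K = \left(-1\right) 6 = -6$)
$b = 744$ ($b = \left(-6 + \left(7 - 3^{2}\right)\right) \left(-79 - 14\right) = \left(-6 + \left(7 - 9\right)\right) \left(-93\right) = \left(-6 - 2\right) \left(-93\right) = \left(-8\right) \left(-93\right) = 744$)
$-89 + \left(1 \left(-3\right) + 0\right) b = -89 + \left(1 \left(-3\right) + 0\right) 744 = -89 + \left(-3 + 0\right) 744 = -89 - 2232 = -2321$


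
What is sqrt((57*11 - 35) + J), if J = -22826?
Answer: I*sqrt(22234) ≈ 149.11*I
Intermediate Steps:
sqrt((57*11 - 35) + J) = sqrt((57*11 - 35) - 22826) = sqrt((627 - 35) - 22826) = sqrt(592 - 22826) = sqrt(-22234) = I*sqrt(22234)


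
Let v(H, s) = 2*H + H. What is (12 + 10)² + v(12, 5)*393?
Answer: 14632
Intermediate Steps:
v(H, s) = 3*H
(12 + 10)² + v(12, 5)*393 = (12 + 10)² + (3*12)*393 = 22² + 36*393 = 484 + 14148 = 14632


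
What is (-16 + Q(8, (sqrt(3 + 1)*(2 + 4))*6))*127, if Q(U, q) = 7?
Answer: -1143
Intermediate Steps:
(-16 + Q(8, (sqrt(3 + 1)*(2 + 4))*6))*127 = (-16 + 7)*127 = -9*127 = -1143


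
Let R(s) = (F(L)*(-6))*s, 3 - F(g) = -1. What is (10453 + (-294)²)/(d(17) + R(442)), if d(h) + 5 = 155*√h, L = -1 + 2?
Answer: -1028282957/112227344 - 15017795*√17/112227344 ≈ -9.7142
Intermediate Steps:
L = 1
d(h) = -5 + 155*√h
F(g) = 4 (F(g) = 3 - 1*(-1) = 3 + 1 = 4)
R(s) = -24*s (R(s) = (4*(-6))*s = -24*s)
(10453 + (-294)²)/(d(17) + R(442)) = (10453 + (-294)²)/((-5 + 155*√17) - 24*442) = (10453 + 86436)/((-5 + 155*√17) - 10608) = 96889/(-10613 + 155*√17)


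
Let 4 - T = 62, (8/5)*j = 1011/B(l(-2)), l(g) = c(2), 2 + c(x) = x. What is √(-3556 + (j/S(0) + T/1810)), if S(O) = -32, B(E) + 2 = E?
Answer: I*√2974098301730/28960 ≈ 59.55*I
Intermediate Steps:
c(x) = -2 + x
l(g) = 0 (l(g) = -2 + 2 = 0)
B(E) = -2 + E
j = -5055/16 (j = 5*(1011/(-2 + 0))/8 = 5*(1011/(-2))/8 = 5*(1011*(-½))/8 = (5/8)*(-1011/2) = -5055/16 ≈ -315.94)
T = -58 (T = 4 - 1*62 = 4 - 62 = -58)
√(-3556 + (j/S(0) + T/1810)) = √(-3556 + (-5055/16/(-32) - 58/1810)) = √(-3556 + (-5055/16*(-1/32) - 58*1/1810)) = √(-3556 + (5055/512 - 29/905)) = √(-3556 + 4559927/463360) = √(-1643148233/463360) = I*√2974098301730/28960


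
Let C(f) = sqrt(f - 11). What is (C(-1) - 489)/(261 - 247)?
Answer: -489/14 + I*sqrt(3)/7 ≈ -34.929 + 0.24744*I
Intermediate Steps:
C(f) = sqrt(-11 + f)
(C(-1) - 489)/(261 - 247) = (sqrt(-11 - 1) - 489)/(261 - 247) = (sqrt(-12) - 489)/14 = (2*I*sqrt(3) - 489)*(1/14) = (-489 + 2*I*sqrt(3))*(1/14) = -489/14 + I*sqrt(3)/7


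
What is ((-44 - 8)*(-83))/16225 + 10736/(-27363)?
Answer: -56092892/443964675 ≈ -0.12635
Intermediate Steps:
((-44 - 8)*(-83))/16225 + 10736/(-27363) = -52*(-83)*(1/16225) + 10736*(-1/27363) = 4316*(1/16225) - 10736/27363 = 4316/16225 - 10736/27363 = -56092892/443964675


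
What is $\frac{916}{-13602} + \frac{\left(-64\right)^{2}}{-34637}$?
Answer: $- \frac{43720642}{235566237} \approx -0.1856$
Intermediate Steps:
$\frac{916}{-13602} + \frac{\left(-64\right)^{2}}{-34637} = 916 \left(- \frac{1}{13602}\right) + 4096 \left(- \frac{1}{34637}\right) = - \frac{458}{6801} - \frac{4096}{34637} = - \frac{43720642}{235566237}$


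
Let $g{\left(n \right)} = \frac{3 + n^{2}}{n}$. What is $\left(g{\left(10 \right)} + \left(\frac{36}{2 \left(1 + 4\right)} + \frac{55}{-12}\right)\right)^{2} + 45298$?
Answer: $\frac{163385281}{3600} \approx 45385.0$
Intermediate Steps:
$\left(g{\left(10 \right)} + \left(\frac{36}{2 \left(1 + 4\right)} + \frac{55}{-12}\right)\right)^{2} + 45298 = \left(\left(10 + \frac{3}{10}\right) + \left(\frac{36}{2 \left(1 + 4\right)} + \frac{55}{-12}\right)\right)^{2} + 45298 = \left(\left(10 + 3 \cdot \frac{1}{10}\right) + \left(\frac{36}{2 \cdot 5} + 55 \left(- \frac{1}{12}\right)\right)\right)^{2} + 45298 = \left(\left(10 + \frac{3}{10}\right) - \left(\frac{55}{12} - \frac{36}{10}\right)\right)^{2} + 45298 = \left(\frac{103}{10} + \left(36 \cdot \frac{1}{10} - \frac{55}{12}\right)\right)^{2} + 45298 = \left(\frac{103}{10} + \left(\frac{18}{5} - \frac{55}{12}\right)\right)^{2} + 45298 = \left(\frac{103}{10} - \frac{59}{60}\right)^{2} + 45298 = \left(\frac{559}{60}\right)^{2} + 45298 = \frac{312481}{3600} + 45298 = \frac{163385281}{3600}$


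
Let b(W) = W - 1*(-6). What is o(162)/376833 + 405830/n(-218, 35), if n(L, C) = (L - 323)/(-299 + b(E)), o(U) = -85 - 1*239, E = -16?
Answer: 15751803989742/67955551 ≈ 2.3180e+5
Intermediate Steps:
b(W) = 6 + W (b(W) = W + 6 = 6 + W)
o(U) = -324 (o(U) = -85 - 239 = -324)
n(L, C) = 323/309 - L/309 (n(L, C) = (L - 323)/(-299 + (6 - 16)) = (-323 + L)/(-299 - 10) = (-323 + L)/(-309) = (-323 + L)*(-1/309) = 323/309 - L/309)
o(162)/376833 + 405830/n(-218, 35) = -324/376833 + 405830/(323/309 - 1/309*(-218)) = -324*1/376833 + 405830/(323/309 + 218/309) = -108/125611 + 405830/(541/309) = -108/125611 + 405830*(309/541) = -108/125611 + 125401470/541 = 15751803989742/67955551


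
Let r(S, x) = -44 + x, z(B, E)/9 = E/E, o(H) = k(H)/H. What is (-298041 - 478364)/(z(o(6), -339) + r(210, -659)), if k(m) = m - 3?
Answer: 776405/694 ≈ 1118.7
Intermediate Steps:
k(m) = -3 + m
o(H) = (-3 + H)/H
z(B, E) = 9 (z(B, E) = 9*(E/E) = 9*1 = 9)
(-298041 - 478364)/(z(o(6), -339) + r(210, -659)) = (-298041 - 478364)/(9 + (-44 - 659)) = -776405/(9 - 703) = -776405/(-694) = -776405*(-1/694) = 776405/694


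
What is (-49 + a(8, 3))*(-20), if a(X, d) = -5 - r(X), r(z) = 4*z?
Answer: 1720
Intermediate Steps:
a(X, d) = -5 - 4*X
(-49 + a(8, 3))*(-20) = (-49 + (-5 - 4*8))*(-20) = (-49 + (-5 - 32))*(-20) = (-49 - 37)*(-20) = -86*(-20) = 1720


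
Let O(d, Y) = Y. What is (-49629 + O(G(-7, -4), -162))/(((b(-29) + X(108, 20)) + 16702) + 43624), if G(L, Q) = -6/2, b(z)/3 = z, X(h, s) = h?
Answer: -7113/8621 ≈ -0.82508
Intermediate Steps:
b(z) = 3*z
G(L, Q) = -3 (G(L, Q) = -6*½ = -3)
(-49629 + O(G(-7, -4), -162))/(((b(-29) + X(108, 20)) + 16702) + 43624) = (-49629 - 162)/(((3*(-29) + 108) + 16702) + 43624) = -49791/(((-87 + 108) + 16702) + 43624) = -49791/((21 + 16702) + 43624) = -49791/(16723 + 43624) = -49791/60347 = -49791*1/60347 = -7113/8621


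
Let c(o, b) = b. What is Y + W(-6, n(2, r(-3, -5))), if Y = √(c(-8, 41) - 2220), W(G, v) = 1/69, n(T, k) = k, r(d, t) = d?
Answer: 1/69 + I*√2179 ≈ 0.014493 + 46.68*I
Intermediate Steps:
W(G, v) = 1/69
Y = I*√2179 (Y = √(41 - 2220) = √(-2179) = I*√2179 ≈ 46.68*I)
Y + W(-6, n(2, r(-3, -5))) = I*√2179 + 1/69 = 1/69 + I*√2179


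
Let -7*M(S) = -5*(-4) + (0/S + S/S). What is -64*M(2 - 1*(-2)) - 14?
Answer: 178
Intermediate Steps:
M(S) = -3 (M(S) = -(-5*(-4) + (0/S + S/S))/7 = -(20 + (0 + 1))/7 = -(20 + 1)/7 = -1/7*21 = -3)
-64*M(2 - 1*(-2)) - 14 = -64*(-3) - 14 = 192 - 14 = 178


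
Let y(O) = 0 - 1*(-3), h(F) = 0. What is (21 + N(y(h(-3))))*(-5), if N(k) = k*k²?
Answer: -240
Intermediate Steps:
y(O) = 3 (y(O) = 0 + 3 = 3)
N(k) = k³
(21 + N(y(h(-3))))*(-5) = (21 + 3³)*(-5) = (21 + 27)*(-5) = 48*(-5) = -240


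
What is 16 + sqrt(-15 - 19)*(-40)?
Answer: 16 - 40*I*sqrt(34) ≈ 16.0 - 233.24*I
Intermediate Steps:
16 + sqrt(-15 - 19)*(-40) = 16 + sqrt(-34)*(-40) = 16 + (I*sqrt(34))*(-40) = 16 - 40*I*sqrt(34)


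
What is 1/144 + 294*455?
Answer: 19262881/144 ≈ 1.3377e+5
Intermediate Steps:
1/144 + 294*455 = 1/144 + 133770 = 19262881/144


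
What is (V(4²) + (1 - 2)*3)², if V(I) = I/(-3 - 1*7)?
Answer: 529/25 ≈ 21.160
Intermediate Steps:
V(I) = -I/10 (V(I) = I/(-3 - 7) = I/(-10) = I*(-⅒) = -I/10)
(V(4²) + (1 - 2)*3)² = (-⅒*4² + (1 - 2)*3)² = (-⅒*16 - 1*3)² = (-8/5 - 3)² = (-23/5)² = 529/25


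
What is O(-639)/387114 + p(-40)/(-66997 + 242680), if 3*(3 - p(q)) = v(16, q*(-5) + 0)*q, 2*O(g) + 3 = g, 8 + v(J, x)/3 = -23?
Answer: -178418087/22669782954 ≈ -0.0078703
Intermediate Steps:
v(J, x) = -93 (v(J, x) = -24 + 3*(-23) = -24 - 69 = -93)
O(g) = -3/2 + g/2
p(q) = 3 + 31*q (p(q) = 3 - (-31)*q = 3 + 31*q)
O(-639)/387114 + p(-40)/(-66997 + 242680) = (-3/2 + (½)*(-639))/387114 + (3 + 31*(-40))/(-66997 + 242680) = (-3/2 - 639/2)*(1/387114) + (3 - 1240)/175683 = -321*1/387114 - 1237*1/175683 = -107/129038 - 1237/175683 = -178418087/22669782954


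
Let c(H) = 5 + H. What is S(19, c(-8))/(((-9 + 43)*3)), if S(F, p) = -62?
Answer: -31/51 ≈ -0.60784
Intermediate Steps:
S(19, c(-8))/(((-9 + 43)*3)) = -62*1/(3*(-9 + 43)) = -62/(34*3) = -62/102 = -62*1/102 = -31/51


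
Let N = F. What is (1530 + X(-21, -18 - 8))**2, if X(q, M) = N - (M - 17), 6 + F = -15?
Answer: 2408704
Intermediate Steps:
F = -21 (F = -6 - 15 = -21)
N = -21
X(q, M) = -4 - M (X(q, M) = -21 - (M - 17) = -21 - (-17 + M) = -21 + (17 - M) = -4 - M)
(1530 + X(-21, -18 - 8))**2 = (1530 + (-4 - (-18 - 8)))**2 = (1530 + (-4 - 1*(-26)))**2 = (1530 + (-4 + 26))**2 = (1530 + 22)**2 = 1552**2 = 2408704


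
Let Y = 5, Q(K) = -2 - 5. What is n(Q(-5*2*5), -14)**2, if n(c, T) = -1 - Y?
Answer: 36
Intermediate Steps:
Q(K) = -7
n(c, T) = -6 (n(c, T) = -1 - 1*5 = -1 - 5 = -6)
n(Q(-5*2*5), -14)**2 = (-6)**2 = 36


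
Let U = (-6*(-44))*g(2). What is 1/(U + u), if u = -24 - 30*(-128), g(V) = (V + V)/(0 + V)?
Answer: 1/4344 ≈ 0.00023020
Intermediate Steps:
g(V) = 2 (g(V) = (2*V)/V = 2)
u = 3816 (u = -24 + 3840 = 3816)
U = 528 (U = -6*(-44)*2 = 264*2 = 528)
1/(U + u) = 1/(528 + 3816) = 1/4344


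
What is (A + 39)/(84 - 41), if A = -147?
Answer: -108/43 ≈ -2.5116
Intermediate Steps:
(A + 39)/(84 - 41) = (-147 + 39)/(84 - 41) = -108/43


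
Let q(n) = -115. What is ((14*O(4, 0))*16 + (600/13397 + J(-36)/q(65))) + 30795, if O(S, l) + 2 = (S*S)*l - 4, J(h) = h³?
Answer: 45998949837/1540655 ≈ 29857.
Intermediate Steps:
O(S, l) = -6 + l*S² (O(S, l) = -2 + ((S*S)*l - 4) = -2 + (S²*l - 4) = -2 + (l*S² - 4) = -2 + (-4 + l*S²) = -6 + l*S²)
((14*O(4, 0))*16 + (600/13397 + J(-36)/q(65))) + 30795 = ((14*(-6 + 0*4²))*16 + (600/13397 + (-36)³/(-115))) + 30795 = ((14*(-6 + 0*16))*16 + (600*(1/13397) - 46656*(-1/115))) + 30795 = ((14*(-6 + 0))*16 + (600/13397 + 46656/115)) + 30795 = ((14*(-6))*16 + 625119432/1540655) + 30795 = (-84*16 + 625119432/1540655) + 30795 = (-1344 + 625119432/1540655) + 30795 = -1445520888/1540655 + 30795 = 45998949837/1540655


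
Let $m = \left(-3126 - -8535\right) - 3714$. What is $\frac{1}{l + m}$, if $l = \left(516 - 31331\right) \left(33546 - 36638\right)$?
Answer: $\frac{1}{95281675} \approx 1.0495 \cdot 10^{-8}$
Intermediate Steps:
$m = 1695$ ($m = \left(-3126 + 8535\right) - 3714 = 5409 - 3714 = 1695$)
$l = 95279980$ ($l = \left(-30815\right) \left(-3092\right) = 95279980$)
$\frac{1}{l + m} = \frac{1}{95279980 + 1695} = \frac{1}{95281675}$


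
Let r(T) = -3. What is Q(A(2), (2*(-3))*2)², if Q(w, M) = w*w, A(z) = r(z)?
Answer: 81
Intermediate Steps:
A(z) = -3
Q(w, M) = w²
Q(A(2), (2*(-3))*2)² = ((-3)²)² = 9² = 81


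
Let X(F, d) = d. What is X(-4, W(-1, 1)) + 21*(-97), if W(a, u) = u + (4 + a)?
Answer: -2033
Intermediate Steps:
W(a, u) = 4 + a + u
X(-4, W(-1, 1)) + 21*(-97) = (4 - 1 + 1) + 21*(-97) = 4 - 2037 = -2033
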